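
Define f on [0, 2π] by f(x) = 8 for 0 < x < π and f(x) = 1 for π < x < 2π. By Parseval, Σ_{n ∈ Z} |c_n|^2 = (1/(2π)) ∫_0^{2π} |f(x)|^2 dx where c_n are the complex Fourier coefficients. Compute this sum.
Σ |c_n|^2 = 65/2

Parseval equates the L^2 energy of f (normalised by 1/(2π)) with the ℓ^2 sum of its Fourier coefficients: (1/(2π)) ∫_0^{2π} |f|^2 = Σ |c_n|^2.
Compute the left side: (1/(2π)) [∫_0^π 8^2 dx + ∫_π^{2π} 1^2 dx] = (1/(2π)) · (64π + 1π) = (64 + 1)/2 = 65/2.
So Σ_{n ∈ Z} |c_n|^2 = 65/2.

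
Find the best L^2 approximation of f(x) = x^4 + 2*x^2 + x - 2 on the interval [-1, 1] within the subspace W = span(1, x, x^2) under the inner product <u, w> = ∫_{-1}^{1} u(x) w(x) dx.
g(x) = 20*x^2/7 + x - 73/35

The best approximation g ∈ W is the orthogonal projection of f onto W. Writing g = a_0 + a_1 x + a_2 x^2, the coefficients solve the normal equations G · a = b where
  G_{ij} = <φ_i, φ_j> and b_i = <f, φ_i>, with φ_0 = 1, φ_1 = x, φ_2 = x^2.
G =
  [2, 0, 2/3]
  [0, 2/3, 0]
  [2/3, 0, 2/5],
b = (-34/15, 2/3, -26/105).
Solving gives a_0 = -73/35, a_1 = 1, a_2 = 20/7, so
  g(x) = 20*x^2/7 + x - 73/35.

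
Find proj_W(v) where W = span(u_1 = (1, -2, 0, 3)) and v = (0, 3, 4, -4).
proj_W(v) = (-9/7, 18/7, 0, -27/7)

Set up U = [u_1 | ... | u_1] ∈ R^(4×1). The projector onto W = col(U) is P = U (U^T U)^(-1) U^T.
Compute U^T U =
  [14],
and U^T v = (-18).
Solve U^T U · c = U^T v for the coefficients: c = (-9/7). The projection is proj_W(v) = U c.
Check: (v - proj_W(v)) · u_1 = 0  (should be 0).
Result: proj_W(v) = (-9/7, 18/7, 0, -27/7).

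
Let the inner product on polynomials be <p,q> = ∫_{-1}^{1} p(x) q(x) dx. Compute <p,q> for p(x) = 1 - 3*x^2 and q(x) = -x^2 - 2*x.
<p,q> = 8/15

Expand the product: p(x)·q(x) = 3*x^4 + 6*x^3 - x^2 - 2*x.
∫_{-1}^{1} of each monomial x^k gives [2/(k+1) if k even, 0 if k odd]. Integrating term-by-term (or equivalently evaluating the antiderivative F(x) = 3*x^5/5 + 3*x^4/2 - x^3/3 - x^2 at the endpoints):
  F(1) − F(−1) = 23/30 − (7/30) = 8/15.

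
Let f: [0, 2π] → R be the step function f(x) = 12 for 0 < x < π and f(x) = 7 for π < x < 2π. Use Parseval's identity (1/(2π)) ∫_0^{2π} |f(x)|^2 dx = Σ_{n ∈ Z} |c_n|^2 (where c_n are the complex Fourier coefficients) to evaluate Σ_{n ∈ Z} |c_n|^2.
Σ |c_n|^2 = 193/2

Parseval equates the L^2 energy of f (normalised by 1/(2π)) with the ℓ^2 sum of its Fourier coefficients: (1/(2π)) ∫_0^{2π} |f|^2 = Σ |c_n|^2.
Compute the left side: (1/(2π)) [∫_0^π 12^2 dx + ∫_π^{2π} 7^2 dx] = (1/(2π)) · (144π + 49π) = (144 + 49)/2 = 193/2.
So Σ_{n ∈ Z} |c_n|^2 = 193/2.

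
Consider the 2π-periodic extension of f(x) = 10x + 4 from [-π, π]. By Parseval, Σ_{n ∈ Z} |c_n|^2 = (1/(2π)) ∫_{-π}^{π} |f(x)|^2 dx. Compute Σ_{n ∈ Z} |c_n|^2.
Σ |c_n|^2 = 100π^2/3 + 16

Expand and integrate term by term over [-π, π]:
  ∫ (10x)^2 dx = 100·(2π^3/3); ∫ 2·10·(4)·x dx = 0 (odd integrand); ∫ 4^2 dx = 16·2π.
So (1/(2π)) ∫_{-π}^{π} (10x + 4)^2 dx = 100π^2/3 + 16 = 100π^2/3 + 16.
Parseval ⇒ Σ |c_n|^2 = 100π^2/3 + 16.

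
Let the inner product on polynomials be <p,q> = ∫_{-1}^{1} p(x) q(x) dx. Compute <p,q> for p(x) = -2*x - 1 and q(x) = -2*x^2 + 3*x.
<p,q> = -8/3

Expand the product: p(x)·q(x) = 4*x^3 - 4*x^2 - 3*x.
∫_{-1}^{1} of each monomial x^k gives [2/(k+1) if k even, 0 if k odd]. Integrating term-by-term (or equivalently evaluating the antiderivative F(x) = x^4 - 4*x^3/3 - 3*x^2/2 at the endpoints):
  F(1) − F(−1) = -11/6 − (5/6) = -8/3.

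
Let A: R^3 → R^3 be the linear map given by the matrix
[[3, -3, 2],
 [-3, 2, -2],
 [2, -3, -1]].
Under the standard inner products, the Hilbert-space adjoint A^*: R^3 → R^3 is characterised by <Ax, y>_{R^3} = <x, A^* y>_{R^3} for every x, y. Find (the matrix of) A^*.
A^* = A^T =
[[3, -3, 2],
 [-3, 2, -3],
 [2, -2, -1]]

For real matrices with standard dot products, the defining identity <Ax, y> = <x, A^* y> gives (Ax)^T y = x^T (A^*) y, i.e. x^T A^T y = x^T (A^*) y. Since this holds for all x, y, we must have A^* = A^T. Therefore
A^* =
[[3, -3, 2],
 [-3, 2, -3],
 [2, -2, -1]].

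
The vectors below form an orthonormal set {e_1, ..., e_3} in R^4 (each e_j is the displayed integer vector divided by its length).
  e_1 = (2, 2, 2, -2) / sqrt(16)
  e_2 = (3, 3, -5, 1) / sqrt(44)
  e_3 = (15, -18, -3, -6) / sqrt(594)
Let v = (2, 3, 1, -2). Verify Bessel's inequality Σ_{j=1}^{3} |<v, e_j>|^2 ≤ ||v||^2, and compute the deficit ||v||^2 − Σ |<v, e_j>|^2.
Σ |<v, e_j>|^2 = 107/6; ||v||^2 = 18; deficit = 1/6

Write each e_j = u_j / sqrt(<u_j, u_j>) where u_j is the displayed integer vector. Then <v, e_j> = <v, u_j> / sqrt(<u_j, u_j>), so |<v, e_j>|^2 = <v, u_j>^2 / <u_j, u_j>.
Coefficients: <v, e_1> = 16/sqrt(16), <v, e_2> = 8/sqrt(44), <v, e_3> = -15/sqrt(594).
Square and sum: Σ |<v, e_j>|^2 = 107/6.
Compute ||v||^2 = v·v = 18.
Deficit = 18 − 107/6 = 1/6 ≥ 0, confirming Bessel's inequality. (The deficit equals ||v − Σ <v,e_j> e_j||^2, the squared distance from v to span{e_j}.)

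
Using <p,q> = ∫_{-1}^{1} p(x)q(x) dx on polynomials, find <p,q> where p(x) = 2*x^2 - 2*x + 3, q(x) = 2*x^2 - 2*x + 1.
<p,q> = 78/5

Expand the product: p(x)·q(x) = 4*x^4 - 8*x^3 + 12*x^2 - 8*x + 3.
∫_{-1}^{1} of each monomial x^k gives [2/(k+1) if k even, 0 if k odd]. Integrating term-by-term (or equivalently evaluating the antiderivative F(x) = 4*x^5/5 - 2*x^4 + 4*x^3 - 4*x^2 + 3*x at the endpoints):
  F(1) − F(−1) = 9/5 − (-69/5) = 78/5.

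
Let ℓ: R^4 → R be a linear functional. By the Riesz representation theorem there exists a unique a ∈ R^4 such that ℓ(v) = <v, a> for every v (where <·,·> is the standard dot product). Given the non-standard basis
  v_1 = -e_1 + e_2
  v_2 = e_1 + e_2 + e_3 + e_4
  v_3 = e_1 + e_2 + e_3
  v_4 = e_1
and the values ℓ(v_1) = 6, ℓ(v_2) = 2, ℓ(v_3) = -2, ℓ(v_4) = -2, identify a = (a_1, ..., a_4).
a = (-2, 4, -4, 4)

Write a = (a_1, ..., a_4) in the standard basis. For each basis vector v_i, ℓ(v_i) = <v_i, a> is a linear equation in the a_j's. Collect the n equations into a matrix system V a = ℓ, where row i of V is v_i (expressed in the standard basis). Since V is invertible (lower-triangular with 1s on the diagonal, up to permutation), solve by back-substitution:
  V =
[[-1, 1, 0, 0],
 [1, 1, 1, 1],
 [1, 1, 1, 0],
 [1, 0, 0, 0]]
  V a = (6, 2, -2, -2)
Solving gives a = (-2, 4, -4, 4).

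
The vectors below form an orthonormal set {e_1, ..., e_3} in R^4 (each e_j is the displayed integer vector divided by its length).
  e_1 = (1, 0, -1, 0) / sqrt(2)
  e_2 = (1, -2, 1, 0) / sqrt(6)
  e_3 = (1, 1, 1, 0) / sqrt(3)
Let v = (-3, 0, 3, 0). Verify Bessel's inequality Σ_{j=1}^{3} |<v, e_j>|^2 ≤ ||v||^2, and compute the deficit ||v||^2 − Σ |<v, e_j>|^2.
Σ |<v, e_j>|^2 = 18; ||v||^2 = 18; deficit = 0

Write each e_j = u_j / sqrt(<u_j, u_j>) where u_j is the displayed integer vector. Then <v, e_j> = <v, u_j> / sqrt(<u_j, u_j>), so |<v, e_j>|^2 = <v, u_j>^2 / <u_j, u_j>.
Coefficients: <v, e_1> = -6/sqrt(2), <v, e_2> = 0/sqrt(6), <v, e_3> = 0/sqrt(3).
Square and sum: Σ |<v, e_j>|^2 = 18.
Compute ||v||^2 = v·v = 18.
Deficit = 18 − 18 = 0 ≥ 0, confirming Bessel's inequality. (The deficit equals ||v − Σ <v,e_j> e_j||^2, the squared distance from v to span{e_j}.)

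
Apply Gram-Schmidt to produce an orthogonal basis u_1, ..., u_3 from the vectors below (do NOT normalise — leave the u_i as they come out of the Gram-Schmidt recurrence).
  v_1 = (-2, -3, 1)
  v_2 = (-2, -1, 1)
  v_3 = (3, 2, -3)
Orthogonal basis:
  u_1 = (-2, -3, 1)
  u_2 = (-6/7, 5/7, 3/7)
  u_3 = (-3/5, 0, -6/5)

Apply the Gram-Schmidt recurrence
  u_1 = v_1
  u_i = v_i − Σ_{j<i} ((v_i · u_j) / (u_j · u_j)) · u_j.

Step by step this gives:
  u_1 = (-2, -3, 1)
  u_2 = (-6/7, 5/7, 3/7)
  u_3 = (-3/5, 0, -6/5)

Orthogonality check:
  u_2 · u_1 = 0 (should be 0)
  u_3 · u_1 = 0 (should be 0)
  u_3 · u_2 = 0 (should be 0)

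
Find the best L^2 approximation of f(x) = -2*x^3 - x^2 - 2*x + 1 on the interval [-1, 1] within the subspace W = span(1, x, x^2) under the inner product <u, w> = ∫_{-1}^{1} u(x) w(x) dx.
g(x) = -x^2 - 16*x/5 + 1

The best approximation g ∈ W is the orthogonal projection of f onto W. Writing g = a_0 + a_1 x + a_2 x^2, the coefficients solve the normal equations G · a = b where
  G_{ij} = <φ_i, φ_j> and b_i = <f, φ_i>, with φ_0 = 1, φ_1 = x, φ_2 = x^2.
G =
  [2, 0, 2/3]
  [0, 2/3, 0]
  [2/3, 0, 2/5],
b = (4/3, -32/15, 4/15).
Solving gives a_0 = 1, a_1 = -16/5, a_2 = -1, so
  g(x) = -x^2 - 16*x/5 + 1.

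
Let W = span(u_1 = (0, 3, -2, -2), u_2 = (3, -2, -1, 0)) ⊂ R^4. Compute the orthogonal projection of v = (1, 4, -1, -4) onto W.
proj_W(v) = (10/37, 418/111, -302/111, -292/111)

Set up U = [u_1 | ... | u_2] ∈ R^(4×2). The projector onto W = col(U) is P = U (U^T U)^(-1) U^T.
Compute U^T U =
  [17, -4]
  [-4, 14],
and U^T v = (22, -4).
Solve U^T U · c = U^T v for the coefficients: c = (146/111, 10/111). The projection is proj_W(v) = U c.
Check: (v - proj_W(v)) · u_1 = 0  (should be 0).
Check: (v - proj_W(v)) · u_2 = 0  (should be 0).
Result: proj_W(v) = (10/37, 418/111, -302/111, -292/111).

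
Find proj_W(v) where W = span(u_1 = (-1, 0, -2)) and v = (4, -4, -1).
proj_W(v) = (2/5, 0, 4/5)

Set up U = [u_1 | ... | u_1] ∈ R^(3×1). The projector onto W = col(U) is P = U (U^T U)^(-1) U^T.
Compute U^T U =
  [5],
and U^T v = (-2).
Solve U^T U · c = U^T v for the coefficients: c = (-2/5). The projection is proj_W(v) = U c.
Check: (v - proj_W(v)) · u_1 = 0  (should be 0).
Result: proj_W(v) = (2/5, 0, 4/5).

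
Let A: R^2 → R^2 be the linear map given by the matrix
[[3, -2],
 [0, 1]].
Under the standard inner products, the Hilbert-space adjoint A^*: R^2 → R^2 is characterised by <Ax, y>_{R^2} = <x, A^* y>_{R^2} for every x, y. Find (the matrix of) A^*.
A^* = A^T =
[[3, 0],
 [-2, 1]]

For real matrices with standard dot products, the defining identity <Ax, y> = <x, A^* y> gives (Ax)^T y = x^T (A^*) y, i.e. x^T A^T y = x^T (A^*) y. Since this holds for all x, y, we must have A^* = A^T. Therefore
A^* =
[[3, 0],
 [-2, 1]].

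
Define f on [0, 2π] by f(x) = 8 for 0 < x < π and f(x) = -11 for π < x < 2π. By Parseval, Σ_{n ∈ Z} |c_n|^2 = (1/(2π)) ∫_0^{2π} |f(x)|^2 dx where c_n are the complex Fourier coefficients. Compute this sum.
Σ |c_n|^2 = 185/2

Parseval equates the L^2 energy of f (normalised by 1/(2π)) with the ℓ^2 sum of its Fourier coefficients: (1/(2π)) ∫_0^{2π} |f|^2 = Σ |c_n|^2.
Compute the left side: (1/(2π)) [∫_0^π 8^2 dx + ∫_π^{2π} (-11)^2 dx] = (1/(2π)) · (64π + 121π) = (64 + 121)/2 = 185/2.
So Σ_{n ∈ Z} |c_n|^2 = 185/2.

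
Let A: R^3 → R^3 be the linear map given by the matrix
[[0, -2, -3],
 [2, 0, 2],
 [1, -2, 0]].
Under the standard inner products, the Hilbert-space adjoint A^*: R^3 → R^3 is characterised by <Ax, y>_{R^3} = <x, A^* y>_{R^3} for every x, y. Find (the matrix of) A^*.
A^* = A^T =
[[0, 2, 1],
 [-2, 0, -2],
 [-3, 2, 0]]

For real matrices with standard dot products, the defining identity <Ax, y> = <x, A^* y> gives (Ax)^T y = x^T (A^*) y, i.e. x^T A^T y = x^T (A^*) y. Since this holds for all x, y, we must have A^* = A^T. Therefore
A^* =
[[0, 2, 1],
 [-2, 0, -2],
 [-3, 2, 0]].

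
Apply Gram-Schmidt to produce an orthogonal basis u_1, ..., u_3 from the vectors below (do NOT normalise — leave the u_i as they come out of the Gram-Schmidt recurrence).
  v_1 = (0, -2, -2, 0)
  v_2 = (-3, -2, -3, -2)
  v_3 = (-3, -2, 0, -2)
Orthogonal basis:
  u_1 = (0, -2, -2, 0)
  u_2 = (-3, 1/2, -1/2, -2)
  u_3 = (-1/3, -13/9, 13/9, -2/9)

Apply the Gram-Schmidt recurrence
  u_1 = v_1
  u_i = v_i − Σ_{j<i} ((v_i · u_j) / (u_j · u_j)) · u_j.

Step by step this gives:
  u_1 = (0, -2, -2, 0)
  u_2 = (-3, 1/2, -1/2, -2)
  u_3 = (-1/3, -13/9, 13/9, -2/9)

Orthogonality check:
  u_2 · u_1 = 0 (should be 0)
  u_3 · u_1 = 0 (should be 0)
  u_3 · u_2 = 0 (should be 0)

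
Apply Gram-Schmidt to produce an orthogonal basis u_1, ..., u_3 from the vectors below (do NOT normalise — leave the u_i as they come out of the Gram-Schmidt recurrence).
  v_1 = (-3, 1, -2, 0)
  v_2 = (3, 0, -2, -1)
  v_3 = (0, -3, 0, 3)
Orthogonal basis:
  u_1 = (-3, 1, -2, 0)
  u_2 = (27/14, 5/14, -19/7, -1)
  u_3 = (0, -8/3, -4/3, 8/3)

Apply the Gram-Schmidt recurrence
  u_1 = v_1
  u_i = v_i − Σ_{j<i} ((v_i · u_j) / (u_j · u_j)) · u_j.

Step by step this gives:
  u_1 = (-3, 1, -2, 0)
  u_2 = (27/14, 5/14, -19/7, -1)
  u_3 = (0, -8/3, -4/3, 8/3)

Orthogonality check:
  u_2 · u_1 = 0 (should be 0)
  u_3 · u_1 = 0 (should be 0)
  u_3 · u_2 = 0 (should be 0)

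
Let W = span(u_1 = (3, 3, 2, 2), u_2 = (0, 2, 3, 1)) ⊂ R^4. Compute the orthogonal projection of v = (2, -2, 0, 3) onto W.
proj_W(v) = (7/4, 37/84, -67/84, 43/84)

Set up U = [u_1 | ... | u_2] ∈ R^(4×2). The projector onto W = col(U) is P = U (U^T U)^(-1) U^T.
Compute U^T U =
  [26, 14]
  [14, 14],
and U^T v = (6, -1).
Solve U^T U · c = U^T v for the coefficients: c = (7/12, -55/84). The projection is proj_W(v) = U c.
Check: (v - proj_W(v)) · u_1 = 0  (should be 0).
Check: (v - proj_W(v)) · u_2 = 0  (should be 0).
Result: proj_W(v) = (7/4, 37/84, -67/84, 43/84).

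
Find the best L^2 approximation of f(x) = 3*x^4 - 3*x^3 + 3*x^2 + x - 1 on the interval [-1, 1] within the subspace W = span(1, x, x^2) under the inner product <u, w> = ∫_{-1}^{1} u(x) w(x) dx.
g(x) = 39*x^2/7 - 4*x/5 - 44/35

The best approximation g ∈ W is the orthogonal projection of f onto W. Writing g = a_0 + a_1 x + a_2 x^2, the coefficients solve the normal equations G · a = b where
  G_{ij} = <φ_i, φ_j> and b_i = <f, φ_i>, with φ_0 = 1, φ_1 = x, φ_2 = x^2.
G =
  [2, 0, 2/3]
  [0, 2/3, 0]
  [2/3, 0, 2/5],
b = (6/5, -8/15, 146/105).
Solving gives a_0 = -44/35, a_1 = -4/5, a_2 = 39/7, so
  g(x) = 39*x^2/7 - 4*x/5 - 44/35.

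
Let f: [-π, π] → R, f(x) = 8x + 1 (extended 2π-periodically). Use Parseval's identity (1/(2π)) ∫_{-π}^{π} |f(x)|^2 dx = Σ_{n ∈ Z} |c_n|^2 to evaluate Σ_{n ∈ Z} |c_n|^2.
Σ |c_n|^2 = 64π^2/3 + 1

Expand and integrate term by term over [-π, π]:
  ∫ (8x)^2 dx = 64·(2π^3/3); ∫ 2·8·(1)·x dx = 0 (odd integrand); ∫ 1^2 dx = 1·2π.
So (1/(2π)) ∫_{-π}^{π} (8x + 1)^2 dx = 64π^2/3 + 1 = 64π^2/3 + 1.
Parseval ⇒ Σ |c_n|^2 = 64π^2/3 + 1.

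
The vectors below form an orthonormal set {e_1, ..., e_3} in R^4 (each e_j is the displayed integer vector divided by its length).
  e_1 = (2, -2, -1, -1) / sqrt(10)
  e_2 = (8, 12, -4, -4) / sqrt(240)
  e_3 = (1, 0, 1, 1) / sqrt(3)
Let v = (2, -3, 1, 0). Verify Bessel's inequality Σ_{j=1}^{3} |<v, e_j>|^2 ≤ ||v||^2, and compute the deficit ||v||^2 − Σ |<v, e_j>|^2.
Σ |<v, e_j>|^2 = 27/2; ||v||^2 = 14; deficit = 1/2

Write each e_j = u_j / sqrt(<u_j, u_j>) where u_j is the displayed integer vector. Then <v, e_j> = <v, u_j> / sqrt(<u_j, u_j>), so |<v, e_j>|^2 = <v, u_j>^2 / <u_j, u_j>.
Coefficients: <v, e_1> = 9/sqrt(10), <v, e_2> = -24/sqrt(240), <v, e_3> = 3/sqrt(3).
Square and sum: Σ |<v, e_j>|^2 = 27/2.
Compute ||v||^2 = v·v = 14.
Deficit = 14 − 27/2 = 1/2 ≥ 0, confirming Bessel's inequality. (The deficit equals ||v − Σ <v,e_j> e_j||^2, the squared distance from v to span{e_j}.)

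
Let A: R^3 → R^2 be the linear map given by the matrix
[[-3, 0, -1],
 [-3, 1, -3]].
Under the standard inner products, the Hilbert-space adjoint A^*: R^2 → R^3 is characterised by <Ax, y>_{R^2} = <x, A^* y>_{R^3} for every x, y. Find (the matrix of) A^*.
A^* = A^T =
[[-3, -3],
 [0, 1],
 [-1, -3]]

For real matrices with standard dot products, the defining identity <Ax, y> = <x, A^* y> gives (Ax)^T y = x^T (A^*) y, i.e. x^T A^T y = x^T (A^*) y. Since this holds for all x, y, we must have A^* = A^T. Therefore
A^* =
[[-3, -3],
 [0, 1],
 [-1, -3]].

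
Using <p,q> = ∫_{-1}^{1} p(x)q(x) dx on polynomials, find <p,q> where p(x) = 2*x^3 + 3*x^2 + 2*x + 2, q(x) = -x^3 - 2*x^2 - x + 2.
<p,q> = 24/7

Expand the product: p(x)·q(x) = -2*x^6 - 7*x^5 - 10*x^4 - 5*x^3 + 2*x + 4.
∫_{-1}^{1} of each monomial x^k gives [2/(k+1) if k even, 0 if k odd]. Integrating term-by-term (or equivalently evaluating the antiderivative F(x) = -2*x^7/7 - 7*x^6/6 - 2*x^5 - 5*x^4/4 + x^2 + 4*x at the endpoints):
  F(1) − F(−1) = 25/84 − (-263/84) = 24/7.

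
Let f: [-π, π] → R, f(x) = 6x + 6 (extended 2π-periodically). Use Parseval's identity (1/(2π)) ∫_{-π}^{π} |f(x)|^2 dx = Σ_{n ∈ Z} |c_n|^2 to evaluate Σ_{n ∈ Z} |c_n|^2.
Σ |c_n|^2 = 12π^2 + 36

Expand and integrate term by term over [-π, π]:
  ∫ (6x)^2 dx = 36·(2π^3/3); ∫ 2·6·(6)·x dx = 0 (odd integrand); ∫ 6^2 dx = 36·2π.
So (1/(2π)) ∫_{-π}^{π} (6x + 6)^2 dx = 36π^2/3 + 36 = 12π^2 + 36.
Parseval ⇒ Σ |c_n|^2 = 12π^2 + 36.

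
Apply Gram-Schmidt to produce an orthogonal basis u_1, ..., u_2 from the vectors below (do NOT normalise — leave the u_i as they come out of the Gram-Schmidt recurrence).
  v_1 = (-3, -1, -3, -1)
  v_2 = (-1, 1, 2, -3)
Orthogonal basis:
  u_1 = (-3, -1, -3, -1)
  u_2 = (-23/20, 19/20, 37/20, -61/20)

Apply the Gram-Schmidt recurrence
  u_1 = v_1
  u_i = v_i − Σ_{j<i} ((v_i · u_j) / (u_j · u_j)) · u_j.

Step by step this gives:
  u_1 = (-3, -1, -3, -1)
  u_2 = (-23/20, 19/20, 37/20, -61/20)

Orthogonality check:
  u_2 · u_1 = 0 (should be 0)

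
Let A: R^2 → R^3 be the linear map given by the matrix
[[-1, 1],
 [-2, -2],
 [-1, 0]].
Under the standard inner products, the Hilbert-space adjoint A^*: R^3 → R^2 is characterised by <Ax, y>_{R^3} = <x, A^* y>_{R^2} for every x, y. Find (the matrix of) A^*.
A^* = A^T =
[[-1, -2, -1],
 [1, -2, 0]]

For real matrices with standard dot products, the defining identity <Ax, y> = <x, A^* y> gives (Ax)^T y = x^T (A^*) y, i.e. x^T A^T y = x^T (A^*) y. Since this holds for all x, y, we must have A^* = A^T. Therefore
A^* =
[[-1, -2, -1],
 [1, -2, 0]].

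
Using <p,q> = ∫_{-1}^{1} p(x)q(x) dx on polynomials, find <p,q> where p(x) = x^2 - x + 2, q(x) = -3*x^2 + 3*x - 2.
<p,q> = -248/15

Expand the product: p(x)·q(x) = -3*x^4 + 6*x^3 - 11*x^2 + 8*x - 4.
∫_{-1}^{1} of each monomial x^k gives [2/(k+1) if k even, 0 if k odd]. Integrating term-by-term (or equivalently evaluating the antiderivative F(x) = -3*x^5/5 + 3*x^4/2 - 11*x^3/3 + 4*x^2 - 4*x at the endpoints):
  F(1) − F(−1) = -83/30 − (413/30) = -248/15.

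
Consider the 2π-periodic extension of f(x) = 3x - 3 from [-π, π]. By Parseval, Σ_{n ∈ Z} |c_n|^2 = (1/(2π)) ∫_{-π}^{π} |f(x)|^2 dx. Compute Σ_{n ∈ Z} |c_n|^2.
Σ |c_n|^2 = 3π^2 + 9

Expand and integrate term by term over [-π, π]:
  ∫ (3x)^2 dx = 9·(2π^3/3); ∫ 2·3·(-3)·x dx = 0 (odd integrand); ∫ (-3)^2 dx = 9·2π.
So (1/(2π)) ∫_{-π}^{π} (3x - 3)^2 dx = 9π^2/3 + 9 = 3π^2 + 9.
Parseval ⇒ Σ |c_n|^2 = 3π^2 + 9.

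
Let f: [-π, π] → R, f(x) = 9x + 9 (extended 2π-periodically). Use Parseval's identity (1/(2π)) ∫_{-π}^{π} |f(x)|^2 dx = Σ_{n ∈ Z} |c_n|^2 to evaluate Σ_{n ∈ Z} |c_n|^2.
Σ |c_n|^2 = 27π^2 + 81

Expand and integrate term by term over [-π, π]:
  ∫ (9x)^2 dx = 81·(2π^3/3); ∫ 2·9·(9)·x dx = 0 (odd integrand); ∫ 9^2 dx = 81·2π.
So (1/(2π)) ∫_{-π}^{π} (9x + 9)^2 dx = 81π^2/3 + 81 = 27π^2 + 81.
Parseval ⇒ Σ |c_n|^2 = 27π^2 + 81.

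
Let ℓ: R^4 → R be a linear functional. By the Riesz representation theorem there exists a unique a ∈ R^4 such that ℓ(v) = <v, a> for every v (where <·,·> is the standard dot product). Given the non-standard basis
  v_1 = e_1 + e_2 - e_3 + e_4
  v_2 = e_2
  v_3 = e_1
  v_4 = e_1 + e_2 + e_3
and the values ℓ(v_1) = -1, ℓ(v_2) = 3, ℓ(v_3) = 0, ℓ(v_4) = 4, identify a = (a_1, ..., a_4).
a = (0, 3, 1, -3)

Write a = (a_1, ..., a_4) in the standard basis. For each basis vector v_i, ℓ(v_i) = <v_i, a> is a linear equation in the a_j's. Collect the n equations into a matrix system V a = ℓ, where row i of V is v_i (expressed in the standard basis). Since V is invertible (lower-triangular with 1s on the diagonal, up to permutation), solve by back-substitution:
  V =
[[1, 1, -1, 1],
 [0, 1, 0, 0],
 [1, 0, 0, 0],
 [1, 1, 1, 0]]
  V a = (-1, 3, 0, 4)
Solving gives a = (0, 3, 1, -3).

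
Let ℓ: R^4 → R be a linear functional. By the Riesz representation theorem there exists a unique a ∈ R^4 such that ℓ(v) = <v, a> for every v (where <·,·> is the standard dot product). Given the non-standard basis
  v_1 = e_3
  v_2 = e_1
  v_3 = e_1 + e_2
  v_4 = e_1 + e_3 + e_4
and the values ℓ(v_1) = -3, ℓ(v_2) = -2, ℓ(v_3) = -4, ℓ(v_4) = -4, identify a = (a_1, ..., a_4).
a = (-2, -2, -3, 1)

Write a = (a_1, ..., a_4) in the standard basis. For each basis vector v_i, ℓ(v_i) = <v_i, a> is a linear equation in the a_j's. Collect the n equations into a matrix system V a = ℓ, where row i of V is v_i (expressed in the standard basis). Since V is invertible (lower-triangular with 1s on the diagonal, up to permutation), solve by back-substitution:
  V =
[[0, 0, 1, 0],
 [1, 0, 0, 0],
 [1, 1, 0, 0],
 [1, 0, 1, 1]]
  V a = (-3, -2, -4, -4)
Solving gives a = (-2, -2, -3, 1).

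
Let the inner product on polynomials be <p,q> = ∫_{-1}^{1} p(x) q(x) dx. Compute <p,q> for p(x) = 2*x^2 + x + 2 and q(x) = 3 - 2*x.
<p,q> = 44/3

Expand the product: p(x)·q(x) = -4*x^3 + 4*x^2 - x + 6.
∫_{-1}^{1} of each monomial x^k gives [2/(k+1) if k even, 0 if k odd]. Integrating term-by-term (or equivalently evaluating the antiderivative F(x) = -x^4 + 4*x^3/3 - x^2/2 + 6*x at the endpoints):
  F(1) − F(−1) = 35/6 − (-53/6) = 44/3.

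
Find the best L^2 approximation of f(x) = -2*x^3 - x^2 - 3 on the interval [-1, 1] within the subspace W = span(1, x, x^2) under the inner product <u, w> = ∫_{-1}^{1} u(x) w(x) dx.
g(x) = -x^2 - 6*x/5 - 3

The best approximation g ∈ W is the orthogonal projection of f onto W. Writing g = a_0 + a_1 x + a_2 x^2, the coefficients solve the normal equations G · a = b where
  G_{ij} = <φ_i, φ_j> and b_i = <f, φ_i>, with φ_0 = 1, φ_1 = x, φ_2 = x^2.
G =
  [2, 0, 2/3]
  [0, 2/3, 0]
  [2/3, 0, 2/5],
b = (-20/3, -4/5, -12/5).
Solving gives a_0 = -3, a_1 = -6/5, a_2 = -1, so
  g(x) = -x^2 - 6*x/5 - 3.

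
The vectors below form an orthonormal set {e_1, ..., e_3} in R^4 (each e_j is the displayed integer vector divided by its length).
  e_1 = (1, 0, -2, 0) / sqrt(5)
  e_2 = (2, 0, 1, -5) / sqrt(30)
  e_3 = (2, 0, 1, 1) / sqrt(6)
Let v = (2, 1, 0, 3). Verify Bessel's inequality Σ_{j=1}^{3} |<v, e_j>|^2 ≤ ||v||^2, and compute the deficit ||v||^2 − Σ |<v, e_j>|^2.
Σ |<v, e_j>|^2 = 13; ||v||^2 = 14; deficit = 1

Write each e_j = u_j / sqrt(<u_j, u_j>) where u_j is the displayed integer vector. Then <v, e_j> = <v, u_j> / sqrt(<u_j, u_j>), so |<v, e_j>|^2 = <v, u_j>^2 / <u_j, u_j>.
Coefficients: <v, e_1> = 2/sqrt(5), <v, e_2> = -11/sqrt(30), <v, e_3> = 7/sqrt(6).
Square and sum: Σ |<v, e_j>|^2 = 13.
Compute ||v||^2 = v·v = 14.
Deficit = 14 − 13 = 1 ≥ 0, confirming Bessel's inequality. (The deficit equals ||v − Σ <v,e_j> e_j||^2, the squared distance from v to span{e_j}.)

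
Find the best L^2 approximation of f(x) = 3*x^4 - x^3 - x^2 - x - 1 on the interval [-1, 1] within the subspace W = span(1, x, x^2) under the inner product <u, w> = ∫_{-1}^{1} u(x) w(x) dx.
g(x) = 11*x^2/7 - 8*x/5 - 44/35

The best approximation g ∈ W is the orthogonal projection of f onto W. Writing g = a_0 + a_1 x + a_2 x^2, the coefficients solve the normal equations G · a = b where
  G_{ij} = <φ_i, φ_j> and b_i = <f, φ_i>, with φ_0 = 1, φ_1 = x, φ_2 = x^2.
G =
  [2, 0, 2/3]
  [0, 2/3, 0]
  [2/3, 0, 2/5],
b = (-22/15, -16/15, -22/105).
Solving gives a_0 = -44/35, a_1 = -8/5, a_2 = 11/7, so
  g(x) = 11*x^2/7 - 8*x/5 - 44/35.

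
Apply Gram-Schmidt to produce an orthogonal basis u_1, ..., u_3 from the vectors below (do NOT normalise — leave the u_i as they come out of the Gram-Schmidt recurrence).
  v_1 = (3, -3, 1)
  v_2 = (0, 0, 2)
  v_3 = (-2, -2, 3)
Orthogonal basis:
  u_1 = (3, -3, 1)
  u_2 = (-6/19, 6/19, 36/19)
  u_3 = (-2, -2, 0)

Apply the Gram-Schmidt recurrence
  u_1 = v_1
  u_i = v_i − Σ_{j<i} ((v_i · u_j) / (u_j · u_j)) · u_j.

Step by step this gives:
  u_1 = (3, -3, 1)
  u_2 = (-6/19, 6/19, 36/19)
  u_3 = (-2, -2, 0)

Orthogonality check:
  u_2 · u_1 = 0 (should be 0)
  u_3 · u_1 = 0 (should be 0)
  u_3 · u_2 = 0 (should be 0)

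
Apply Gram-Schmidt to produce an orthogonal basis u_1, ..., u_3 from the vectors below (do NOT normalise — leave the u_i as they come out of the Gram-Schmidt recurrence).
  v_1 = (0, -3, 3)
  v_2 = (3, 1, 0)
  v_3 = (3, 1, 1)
Orthogonal basis:
  u_1 = (0, -3, 3)
  u_2 = (3, 1/2, 1/2)
  u_3 = (-3/19, 9/19, 9/19)

Apply the Gram-Schmidt recurrence
  u_1 = v_1
  u_i = v_i − Σ_{j<i} ((v_i · u_j) / (u_j · u_j)) · u_j.

Step by step this gives:
  u_1 = (0, -3, 3)
  u_2 = (3, 1/2, 1/2)
  u_3 = (-3/19, 9/19, 9/19)

Orthogonality check:
  u_2 · u_1 = 0 (should be 0)
  u_3 · u_1 = 0 (should be 0)
  u_3 · u_2 = 0 (should be 0)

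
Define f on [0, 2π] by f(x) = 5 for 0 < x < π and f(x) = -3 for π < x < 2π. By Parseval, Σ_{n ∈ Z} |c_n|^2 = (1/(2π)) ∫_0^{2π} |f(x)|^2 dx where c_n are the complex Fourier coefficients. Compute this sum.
Σ |c_n|^2 = 17

Parseval equates the L^2 energy of f (normalised by 1/(2π)) with the ℓ^2 sum of its Fourier coefficients: (1/(2π)) ∫_0^{2π} |f|^2 = Σ |c_n|^2.
Compute the left side: (1/(2π)) [∫_0^π 5^2 dx + ∫_π^{2π} (-3)^2 dx] = (1/(2π)) · (25π + 9π) = (25 + 9)/2 = 17.
So Σ_{n ∈ Z} |c_n|^2 = 17.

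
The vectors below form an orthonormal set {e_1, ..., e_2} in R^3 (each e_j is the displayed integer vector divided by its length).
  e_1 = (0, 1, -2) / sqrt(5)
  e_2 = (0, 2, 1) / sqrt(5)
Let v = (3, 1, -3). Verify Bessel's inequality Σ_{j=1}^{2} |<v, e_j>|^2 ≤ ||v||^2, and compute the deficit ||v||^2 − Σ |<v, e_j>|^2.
Σ |<v, e_j>|^2 = 10; ||v||^2 = 19; deficit = 9

Write each e_j = u_j / sqrt(<u_j, u_j>) where u_j is the displayed integer vector. Then <v, e_j> = <v, u_j> / sqrt(<u_j, u_j>), so |<v, e_j>|^2 = <v, u_j>^2 / <u_j, u_j>.
Coefficients: <v, e_1> = 7/sqrt(5), <v, e_2> = -1/sqrt(5).
Square and sum: Σ |<v, e_j>|^2 = 10.
Compute ||v||^2 = v·v = 19.
Deficit = 19 − 10 = 9 ≥ 0, confirming Bessel's inequality. (The deficit equals ||v − Σ <v,e_j> e_j||^2, the squared distance from v to span{e_j}.)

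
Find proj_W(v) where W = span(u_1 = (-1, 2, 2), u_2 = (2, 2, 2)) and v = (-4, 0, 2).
proj_W(v) = (-4, 1, 1)

Set up U = [u_1 | ... | u_2] ∈ R^(3×2). The projector onto W = col(U) is P = U (U^T U)^(-1) U^T.
Compute U^T U =
  [9, 6]
  [6, 12],
and U^T v = (8, -4).
Solve U^T U · c = U^T v for the coefficients: c = (5/3, -7/6). The projection is proj_W(v) = U c.
Check: (v - proj_W(v)) · u_1 = 0  (should be 0).
Check: (v - proj_W(v)) · u_2 = 0  (should be 0).
Result: proj_W(v) = (-4, 1, 1).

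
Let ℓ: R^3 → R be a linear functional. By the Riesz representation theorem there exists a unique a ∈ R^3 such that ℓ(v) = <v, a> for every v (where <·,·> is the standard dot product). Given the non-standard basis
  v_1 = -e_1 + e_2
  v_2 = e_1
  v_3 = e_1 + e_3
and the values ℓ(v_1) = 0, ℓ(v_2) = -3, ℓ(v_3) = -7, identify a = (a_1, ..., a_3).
a = (-3, -3, -4)

Write a = (a_1, ..., a_3) in the standard basis. For each basis vector v_i, ℓ(v_i) = <v_i, a> is a linear equation in the a_j's. Collect the n equations into a matrix system V a = ℓ, where row i of V is v_i (expressed in the standard basis). Since V is invertible (lower-triangular with 1s on the diagonal, up to permutation), solve by back-substitution:
  V =
[[-1, 1, 0],
 [1, 0, 0],
 [1, 0, 1]]
  V a = (0, -3, -7)
Solving gives a = (-3, -3, -4).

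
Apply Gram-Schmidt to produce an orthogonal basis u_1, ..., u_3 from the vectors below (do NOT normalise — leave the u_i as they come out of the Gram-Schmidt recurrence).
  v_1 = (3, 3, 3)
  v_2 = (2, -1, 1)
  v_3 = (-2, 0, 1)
Orthogonal basis:
  u_1 = (3, 3, 3)
  u_2 = (4/3, -5/3, 1/3)
  u_3 = (-1, -1/2, 3/2)

Apply the Gram-Schmidt recurrence
  u_1 = v_1
  u_i = v_i − Σ_{j<i} ((v_i · u_j) / (u_j · u_j)) · u_j.

Step by step this gives:
  u_1 = (3, 3, 3)
  u_2 = (4/3, -5/3, 1/3)
  u_3 = (-1, -1/2, 3/2)

Orthogonality check:
  u_2 · u_1 = 0 (should be 0)
  u_3 · u_1 = 0 (should be 0)
  u_3 · u_2 = 0 (should be 0)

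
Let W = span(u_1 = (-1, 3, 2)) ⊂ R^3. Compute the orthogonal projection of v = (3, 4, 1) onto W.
proj_W(v) = (-11/14, 33/14, 11/7)

Set up U = [u_1 | ... | u_1] ∈ R^(3×1). The projector onto W = col(U) is P = U (U^T U)^(-1) U^T.
Compute U^T U =
  [14],
and U^T v = (11).
Solve U^T U · c = U^T v for the coefficients: c = (11/14). The projection is proj_W(v) = U c.
Check: (v - proj_W(v)) · u_1 = 0  (should be 0).
Result: proj_W(v) = (-11/14, 33/14, 11/7).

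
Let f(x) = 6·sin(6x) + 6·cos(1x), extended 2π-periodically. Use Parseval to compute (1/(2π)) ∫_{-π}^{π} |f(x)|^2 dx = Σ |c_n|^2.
Σ |c_n|^2 = 36

Expand |f|^2 and use orthogonality of {sin(nx), cos(mx)} on [-π, π]:
  ∫_{-π}^{π} sin(nx)^2 dx = π, ∫ cos(mx)^2 dx = π, and cross terms integrate to 0.
So ∫_{-π}^{π} f(x)^2 dx = 6^2 · π + 6^2 · π = (36 + 36)π.
Divide by 2π: (36 + 36)/2 = 36.
By Parseval, this equals Σ |c_n|^2.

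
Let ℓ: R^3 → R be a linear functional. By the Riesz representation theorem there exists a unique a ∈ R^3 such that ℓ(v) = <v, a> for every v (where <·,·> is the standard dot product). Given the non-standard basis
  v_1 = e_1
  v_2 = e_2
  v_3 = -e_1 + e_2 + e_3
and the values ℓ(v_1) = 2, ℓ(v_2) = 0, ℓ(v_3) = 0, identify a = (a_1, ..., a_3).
a = (2, 0, 2)

Write a = (a_1, ..., a_3) in the standard basis. For each basis vector v_i, ℓ(v_i) = <v_i, a> is a linear equation in the a_j's. Collect the n equations into a matrix system V a = ℓ, where row i of V is v_i (expressed in the standard basis). Since V is invertible (lower-triangular with 1s on the diagonal, up to permutation), solve by back-substitution:
  V =
[[1, 0, 0],
 [0, 1, 0],
 [-1, 1, 1]]
  V a = (2, 0, 0)
Solving gives a = (2, 0, 2).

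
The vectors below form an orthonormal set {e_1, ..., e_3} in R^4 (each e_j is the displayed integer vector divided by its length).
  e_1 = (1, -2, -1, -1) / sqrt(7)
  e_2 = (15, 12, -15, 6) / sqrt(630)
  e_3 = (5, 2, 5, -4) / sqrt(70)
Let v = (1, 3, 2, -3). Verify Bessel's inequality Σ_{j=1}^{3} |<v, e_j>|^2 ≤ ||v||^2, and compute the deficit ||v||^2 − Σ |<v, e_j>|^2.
Σ |<v, e_j>|^2 = 125/7; ||v||^2 = 23; deficit = 36/7

Write each e_j = u_j / sqrt(<u_j, u_j>) where u_j is the displayed integer vector. Then <v, e_j> = <v, u_j> / sqrt(<u_j, u_j>), so |<v, e_j>|^2 = <v, u_j>^2 / <u_j, u_j>.
Coefficients: <v, e_1> = -4/sqrt(7), <v, e_2> = 3/sqrt(630), <v, e_3> = 33/sqrt(70).
Square and sum: Σ |<v, e_j>|^2 = 125/7.
Compute ||v||^2 = v·v = 23.
Deficit = 23 − 125/7 = 36/7 ≥ 0, confirming Bessel's inequality. (The deficit equals ||v − Σ <v,e_j> e_j||^2, the squared distance from v to span{e_j}.)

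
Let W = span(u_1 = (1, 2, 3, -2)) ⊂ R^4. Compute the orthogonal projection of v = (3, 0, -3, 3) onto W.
proj_W(v) = (-2/3, -4/3, -2, 4/3)

Set up U = [u_1 | ... | u_1] ∈ R^(4×1). The projector onto W = col(U) is P = U (U^T U)^(-1) U^T.
Compute U^T U =
  [18],
and U^T v = (-12).
Solve U^T U · c = U^T v for the coefficients: c = (-2/3). The projection is proj_W(v) = U c.
Check: (v - proj_W(v)) · u_1 = 0  (should be 0).
Result: proj_W(v) = (-2/3, -4/3, -2, 4/3).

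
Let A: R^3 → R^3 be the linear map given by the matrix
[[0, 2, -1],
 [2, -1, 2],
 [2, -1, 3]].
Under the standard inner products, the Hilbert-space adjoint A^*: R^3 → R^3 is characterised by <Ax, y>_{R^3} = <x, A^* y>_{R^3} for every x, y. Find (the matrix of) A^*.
A^* = A^T =
[[0, 2, 2],
 [2, -1, -1],
 [-1, 2, 3]]

For real matrices with standard dot products, the defining identity <Ax, y> = <x, A^* y> gives (Ax)^T y = x^T (A^*) y, i.e. x^T A^T y = x^T (A^*) y. Since this holds for all x, y, we must have A^* = A^T. Therefore
A^* =
[[0, 2, 2],
 [2, -1, -1],
 [-1, 2, 3]].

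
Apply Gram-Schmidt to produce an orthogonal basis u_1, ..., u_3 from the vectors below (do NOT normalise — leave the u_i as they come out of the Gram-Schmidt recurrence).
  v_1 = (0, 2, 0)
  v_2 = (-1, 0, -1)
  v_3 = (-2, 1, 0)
Orthogonal basis:
  u_1 = (0, 2, 0)
  u_2 = (-1, 0, -1)
  u_3 = (-1, 0, 1)

Apply the Gram-Schmidt recurrence
  u_1 = v_1
  u_i = v_i − Σ_{j<i} ((v_i · u_j) / (u_j · u_j)) · u_j.

Step by step this gives:
  u_1 = (0, 2, 0)
  u_2 = (-1, 0, -1)
  u_3 = (-1, 0, 1)

Orthogonality check:
  u_2 · u_1 = 0 (should be 0)
  u_3 · u_1 = 0 (should be 0)
  u_3 · u_2 = 0 (should be 0)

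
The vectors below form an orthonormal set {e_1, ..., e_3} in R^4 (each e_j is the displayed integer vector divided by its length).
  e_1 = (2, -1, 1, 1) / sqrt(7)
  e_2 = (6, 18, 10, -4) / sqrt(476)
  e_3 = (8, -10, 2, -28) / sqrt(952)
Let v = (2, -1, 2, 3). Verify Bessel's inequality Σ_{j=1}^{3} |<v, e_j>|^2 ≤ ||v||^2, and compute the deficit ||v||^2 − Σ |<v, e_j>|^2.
Σ |<v, e_j>|^2 = 243/14; ||v||^2 = 18; deficit = 9/14

Write each e_j = u_j / sqrt(<u_j, u_j>) where u_j is the displayed integer vector. Then <v, e_j> = <v, u_j> / sqrt(<u_j, u_j>), so |<v, e_j>|^2 = <v, u_j>^2 / <u_j, u_j>.
Coefficients: <v, e_1> = 10/sqrt(7), <v, e_2> = 2/sqrt(476), <v, e_3> = -54/sqrt(952).
Square and sum: Σ |<v, e_j>|^2 = 243/14.
Compute ||v||^2 = v·v = 18.
Deficit = 18 − 243/14 = 9/14 ≥ 0, confirming Bessel's inequality. (The deficit equals ||v − Σ <v,e_j> e_j||^2, the squared distance from v to span{e_j}.)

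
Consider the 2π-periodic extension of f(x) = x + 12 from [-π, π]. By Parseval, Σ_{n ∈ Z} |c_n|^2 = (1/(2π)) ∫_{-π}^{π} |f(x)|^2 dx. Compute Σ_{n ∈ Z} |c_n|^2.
Σ |c_n|^2 = π^2/3 + 144

Expand and integrate term by term over [-π, π]:
  ∫ (x)^2 dx = 1·(2π^3/3); ∫ 2·1·(12)·x dx = 0 (odd integrand); ∫ 12^2 dx = 144·2π.
So (1/(2π)) ∫_{-π}^{π} (x + 12)^2 dx = 1π^2/3 + 144 = π^2/3 + 144.
Parseval ⇒ Σ |c_n|^2 = π^2/3 + 144.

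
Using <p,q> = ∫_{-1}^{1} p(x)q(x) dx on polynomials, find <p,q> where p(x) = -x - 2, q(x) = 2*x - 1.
<p,q> = 8/3

Expand the product: p(x)·q(x) = -2*x^2 - 3*x + 2.
∫_{-1}^{1} of each monomial x^k gives [2/(k+1) if k even, 0 if k odd]. Integrating term-by-term (or equivalently evaluating the antiderivative F(x) = -2*x^3/3 - 3*x^2/2 + 2*x at the endpoints):
  F(1) − F(−1) = -1/6 − (-17/6) = 8/3.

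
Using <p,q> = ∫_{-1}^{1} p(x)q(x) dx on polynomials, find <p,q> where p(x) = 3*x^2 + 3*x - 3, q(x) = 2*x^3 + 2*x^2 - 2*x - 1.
<p,q> = 4/5

Expand the product: p(x)·q(x) = 6*x^5 + 12*x^4 - 6*x^3 - 15*x^2 + 3*x + 3.
∫_{-1}^{1} of each monomial x^k gives [2/(k+1) if k even, 0 if k odd]. Integrating term-by-term (or equivalently evaluating the antiderivative F(x) = x^6 + 12*x^5/5 - 3*x^4/2 - 5*x^3 + 3*x^2/2 + 3*x at the endpoints):
  F(1) − F(−1) = 7/5 − (3/5) = 4/5.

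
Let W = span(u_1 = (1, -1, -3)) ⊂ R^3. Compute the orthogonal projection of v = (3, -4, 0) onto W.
proj_W(v) = (7/11, -7/11, -21/11)

Set up U = [u_1 | ... | u_1] ∈ R^(3×1). The projector onto W = col(U) is P = U (U^T U)^(-1) U^T.
Compute U^T U =
  [11],
and U^T v = (7).
Solve U^T U · c = U^T v for the coefficients: c = (7/11). The projection is proj_W(v) = U c.
Check: (v - proj_W(v)) · u_1 = 0  (should be 0).
Result: proj_W(v) = (7/11, -7/11, -21/11).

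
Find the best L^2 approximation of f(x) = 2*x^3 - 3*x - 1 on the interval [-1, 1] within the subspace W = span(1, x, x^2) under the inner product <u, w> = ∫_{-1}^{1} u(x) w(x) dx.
g(x) = -9*x/5 - 1

The best approximation g ∈ W is the orthogonal projection of f onto W. Writing g = a_0 + a_1 x + a_2 x^2, the coefficients solve the normal equations G · a = b where
  G_{ij} = <φ_i, φ_j> and b_i = <f, φ_i>, with φ_0 = 1, φ_1 = x, φ_2 = x^2.
G =
  [2, 0, 2/3]
  [0, 2/3, 0]
  [2/3, 0, 2/5],
b = (-2, -6/5, -2/3).
Solving gives a_0 = -1, a_1 = -9/5, a_2 = 0, so
  g(x) = -9*x/5 - 1.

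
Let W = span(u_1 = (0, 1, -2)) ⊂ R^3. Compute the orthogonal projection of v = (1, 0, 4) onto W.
proj_W(v) = (0, -8/5, 16/5)

Set up U = [u_1 | ... | u_1] ∈ R^(3×1). The projector onto W = col(U) is P = U (U^T U)^(-1) U^T.
Compute U^T U =
  [5],
and U^T v = (-8).
Solve U^T U · c = U^T v for the coefficients: c = (-8/5). The projection is proj_W(v) = U c.
Check: (v - proj_W(v)) · u_1 = 0  (should be 0).
Result: proj_W(v) = (0, -8/5, 16/5).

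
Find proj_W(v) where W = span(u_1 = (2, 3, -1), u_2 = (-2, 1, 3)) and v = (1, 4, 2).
proj_W(v) = (4/9, 38/9, 14/9)

Set up U = [u_1 | ... | u_2] ∈ R^(3×2). The projector onto W = col(U) is P = U (U^T U)^(-1) U^T.
Compute U^T U =
  [14, -4]
  [-4, 14],
and U^T v = (12, 8).
Solve U^T U · c = U^T v for the coefficients: c = (10/9, 8/9). The projection is proj_W(v) = U c.
Check: (v - proj_W(v)) · u_1 = 0  (should be 0).
Check: (v - proj_W(v)) · u_2 = 0  (should be 0).
Result: proj_W(v) = (4/9, 38/9, 14/9).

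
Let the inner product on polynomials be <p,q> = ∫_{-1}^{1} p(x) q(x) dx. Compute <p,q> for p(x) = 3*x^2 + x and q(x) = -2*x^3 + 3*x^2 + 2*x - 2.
<p,q> = 2/15

Expand the product: p(x)·q(x) = -6*x^5 + 7*x^4 + 9*x^3 - 4*x^2 - 2*x.
∫_{-1}^{1} of each monomial x^k gives [2/(k+1) if k even, 0 if k odd]. Integrating term-by-term (or equivalently evaluating the antiderivative F(x) = -x^6 + 7*x^5/5 + 9*x^4/4 - 4*x^3/3 - x^2 at the endpoints):
  F(1) − F(−1) = 19/60 − (11/60) = 2/15.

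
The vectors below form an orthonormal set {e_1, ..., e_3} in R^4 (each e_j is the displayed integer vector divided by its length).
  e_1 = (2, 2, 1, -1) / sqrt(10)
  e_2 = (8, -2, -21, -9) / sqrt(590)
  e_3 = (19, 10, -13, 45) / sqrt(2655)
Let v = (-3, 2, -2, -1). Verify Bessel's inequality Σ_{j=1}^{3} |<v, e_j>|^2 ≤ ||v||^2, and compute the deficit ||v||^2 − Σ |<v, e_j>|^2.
Σ |<v, e_j>|^2 = 134/45; ||v||^2 = 18; deficit = 676/45

Write each e_j = u_j / sqrt(<u_j, u_j>) where u_j is the displayed integer vector. Then <v, e_j> = <v, u_j> / sqrt(<u_j, u_j>), so |<v, e_j>|^2 = <v, u_j>^2 / <u_j, u_j>.
Coefficients: <v, e_1> = -3/sqrt(10), <v, e_2> = 23/sqrt(590), <v, e_3> = -56/sqrt(2655).
Square and sum: Σ |<v, e_j>|^2 = 134/45.
Compute ||v||^2 = v·v = 18.
Deficit = 18 − 134/45 = 676/45 ≥ 0, confirming Bessel's inequality. (The deficit equals ||v − Σ <v,e_j> e_j||^2, the squared distance from v to span{e_j}.)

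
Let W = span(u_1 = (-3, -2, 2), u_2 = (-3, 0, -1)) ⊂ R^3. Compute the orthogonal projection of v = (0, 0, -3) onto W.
proj_W(v) = (-36/121, 162/121, -255/121)

Set up U = [u_1 | ... | u_2] ∈ R^(3×2). The projector onto W = col(U) is P = U (U^T U)^(-1) U^T.
Compute U^T U =
  [17, 7]
  [7, 10],
and U^T v = (-6, 3).
Solve U^T U · c = U^T v for the coefficients: c = (-81/121, 93/121). The projection is proj_W(v) = U c.
Check: (v - proj_W(v)) · u_1 = 0  (should be 0).
Check: (v - proj_W(v)) · u_2 = 0  (should be 0).
Result: proj_W(v) = (-36/121, 162/121, -255/121).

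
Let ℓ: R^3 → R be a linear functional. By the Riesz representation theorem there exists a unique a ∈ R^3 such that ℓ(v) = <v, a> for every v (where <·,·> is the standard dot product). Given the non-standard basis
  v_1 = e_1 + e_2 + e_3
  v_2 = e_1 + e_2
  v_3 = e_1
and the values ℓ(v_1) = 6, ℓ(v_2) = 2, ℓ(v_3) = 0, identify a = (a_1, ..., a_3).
a = (0, 2, 4)

Write a = (a_1, ..., a_3) in the standard basis. For each basis vector v_i, ℓ(v_i) = <v_i, a> is a linear equation in the a_j's. Collect the n equations into a matrix system V a = ℓ, where row i of V is v_i (expressed in the standard basis). Since V is invertible (lower-triangular with 1s on the diagonal, up to permutation), solve by back-substitution:
  V =
[[1, 1, 1],
 [1, 1, 0],
 [1, 0, 0]]
  V a = (6, 2, 0)
Solving gives a = (0, 2, 4).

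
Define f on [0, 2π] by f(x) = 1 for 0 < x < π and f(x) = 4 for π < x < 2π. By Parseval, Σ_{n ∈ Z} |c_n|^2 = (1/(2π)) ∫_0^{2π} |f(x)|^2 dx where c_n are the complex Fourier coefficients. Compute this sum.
Σ |c_n|^2 = 17/2

Parseval equates the L^2 energy of f (normalised by 1/(2π)) with the ℓ^2 sum of its Fourier coefficients: (1/(2π)) ∫_0^{2π} |f|^2 = Σ |c_n|^2.
Compute the left side: (1/(2π)) [∫_0^π 1^2 dx + ∫_π^{2π} 4^2 dx] = (1/(2π)) · (1π + 16π) = (1 + 16)/2 = 17/2.
So Σ_{n ∈ Z} |c_n|^2 = 17/2.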